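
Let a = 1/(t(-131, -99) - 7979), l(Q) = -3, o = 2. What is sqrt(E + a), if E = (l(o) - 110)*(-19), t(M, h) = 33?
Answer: sqrt(135559244706)/7946 ≈ 46.336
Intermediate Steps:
a = -1/7946 (a = 1/(33 - 7979) = 1/(-7946) = -1/7946 ≈ -0.00012585)
E = 2147 (E = (-3 - 110)*(-19) = -113*(-19) = 2147)
sqrt(E + a) = sqrt(2147 - 1/7946) = sqrt(17060061/7946) = sqrt(135559244706)/7946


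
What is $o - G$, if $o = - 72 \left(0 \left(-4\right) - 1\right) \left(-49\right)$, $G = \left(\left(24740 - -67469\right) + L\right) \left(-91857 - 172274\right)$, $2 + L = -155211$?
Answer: $-16641313052$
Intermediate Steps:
$L = -155213$ ($L = -2 - 155211 = -155213$)
$G = 16641309524$ ($G = \left(\left(24740 - -67469\right) - 155213\right) \left(-91857 - 172274\right) = \left(\left(24740 + 67469\right) - 155213\right) \left(-264131\right) = \left(92209 - 155213\right) \left(-264131\right) = \left(-63004\right) \left(-264131\right) = 16641309524$)
$o = -3528$ ($o = - 72 \left(0 - 1\right) \left(-49\right) = \left(-72\right) \left(-1\right) \left(-49\right) = 72 \left(-49\right) = -3528$)
$o - G = -3528 - 16641309524 = -16641313052$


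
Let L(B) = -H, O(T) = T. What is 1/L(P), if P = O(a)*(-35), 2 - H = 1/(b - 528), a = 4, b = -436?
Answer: -964/1929 ≈ -0.49974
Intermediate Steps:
H = 1929/964 (H = 2 - 1/(-436 - 528) = 2 - 1/(-964) = 2 - 1*(-1/964) = 2 + 1/964 = 1929/964 ≈ 2.0010)
P = -140 (P = 4*(-35) = -140)
L(B) = -1929/964 (L(B) = -1*1929/964 = -1929/964)
1/L(P) = 1/(-1929/964) = -964/1929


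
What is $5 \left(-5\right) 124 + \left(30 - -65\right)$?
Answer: $-3005$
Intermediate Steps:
$5 \left(-5\right) 124 + \left(30 - -65\right) = \left(-25\right) 124 + \left(30 + 65\right) = -3100 + 95 = -3005$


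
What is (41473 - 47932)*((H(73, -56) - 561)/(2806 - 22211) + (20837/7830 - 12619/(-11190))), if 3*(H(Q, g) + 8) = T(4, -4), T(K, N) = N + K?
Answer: -46589388896203/1889134965 ≈ -24662.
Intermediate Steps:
T(K, N) = K + N
H(Q, g) = -8 (H(Q, g) = -8 + (4 - 4)/3 = -8 + (⅓)*0 = -8 + 0 = -8)
(41473 - 47932)*((H(73, -56) - 561)/(2806 - 22211) + (20837/7830 - 12619/(-11190))) = (41473 - 47932)*((-8 - 561)/(2806 - 22211) + (20837/7830 - 12619/(-11190))) = -6459*(-569/(-19405) + (20837*(1/7830) - 12619*(-1/11190))) = -6459*(-569*(-1/19405) + (20837/7830 + 12619/11190)) = -6459*(569/19405 + 1106576/292059) = -6459*21639288851/5667404895 = -46589388896203/1889134965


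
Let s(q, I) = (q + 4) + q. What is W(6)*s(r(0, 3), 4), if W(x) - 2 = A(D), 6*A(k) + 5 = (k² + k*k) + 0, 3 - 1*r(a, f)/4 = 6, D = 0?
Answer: -70/3 ≈ -23.333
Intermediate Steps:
r(a, f) = -12 (r(a, f) = 12 - 4*6 = 12 - 24 = -12)
s(q, I) = 4 + 2*q (s(q, I) = (4 + q) + q = 4 + 2*q)
A(k) = -⅚ + k²/3 (A(k) = -⅚ + ((k² + k*k) + 0)/6 = -⅚ + ((k² + k²) + 0)/6 = -⅚ + (2*k² + 0)/6 = -⅚ + (2*k²)/6 = -⅚ + k²/3)
W(x) = 7/6 (W(x) = 2 + (-⅚ + (⅓)*0²) = 2 + (-⅚ + (⅓)*0) = 2 + (-⅚ + 0) = 2 - ⅚ = 7/6)
W(6)*s(r(0, 3), 4) = 7*(4 + 2*(-12))/6 = 7*(4 - 24)/6 = (7/6)*(-20) = -70/3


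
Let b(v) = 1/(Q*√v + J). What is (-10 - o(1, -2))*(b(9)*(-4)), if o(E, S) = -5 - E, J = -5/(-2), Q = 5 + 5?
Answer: 32/65 ≈ 0.49231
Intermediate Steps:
Q = 10
J = 5/2 (J = -5*(-½) = 5/2 ≈ 2.5000)
b(v) = 1/(5/2 + 10*√v) (b(v) = 1/(10*√v + 5/2) = 1/(5/2 + 10*√v))
(-10 - o(1, -2))*(b(9)*(-4)) = (-10 - (-5 - 1*1))*((2/(5*(1 + 4*√9)))*(-4)) = (-10 - (-5 - 1))*((2/(5*(1 + 4*3)))*(-4)) = (-10 - 1*(-6))*((2/(5*(1 + 12)))*(-4)) = (-10 + 6)*(((⅖)/13)*(-4)) = -4*(⅖)*(1/13)*(-4) = -8*(-4)/65 = -4*(-8/65) = 32/65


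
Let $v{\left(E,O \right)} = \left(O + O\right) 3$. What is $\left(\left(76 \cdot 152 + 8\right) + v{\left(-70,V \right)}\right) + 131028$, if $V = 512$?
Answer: $145660$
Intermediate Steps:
$v{\left(E,O \right)} = 6 O$ ($v{\left(E,O \right)} = 2 O 3 = 6 O$)
$\left(\left(76 \cdot 152 + 8\right) + v{\left(-70,V \right)}\right) + 131028 = \left(\left(76 \cdot 152 + 8\right) + 6 \cdot 512\right) + 131028 = \left(\left(11552 + 8\right) + 3072\right) + 131028 = \left(11560 + 3072\right) + 131028 = 14632 + 131028 = 145660$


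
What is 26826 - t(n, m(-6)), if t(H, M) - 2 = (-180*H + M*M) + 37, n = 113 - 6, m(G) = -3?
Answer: 46038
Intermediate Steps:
n = 107
t(H, M) = 39 + M**2 - 180*H (t(H, M) = 2 + ((-180*H + M*M) + 37) = 2 + ((-180*H + M**2) + 37) = 2 + ((M**2 - 180*H) + 37) = 2 + (37 + M**2 - 180*H) = 39 + M**2 - 180*H)
26826 - t(n, m(-6)) = 26826 - (39 + (-3)**2 - 180*107) = 26826 - (39 + 9 - 19260) = 26826 - 1*(-19212) = 26826 + 19212 = 46038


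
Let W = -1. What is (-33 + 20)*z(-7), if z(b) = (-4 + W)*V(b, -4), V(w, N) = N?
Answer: -260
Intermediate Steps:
z(b) = 20 (z(b) = (-4 - 1)*(-4) = -5*(-4) = 20)
(-33 + 20)*z(-7) = (-33 + 20)*20 = -13*20 = -260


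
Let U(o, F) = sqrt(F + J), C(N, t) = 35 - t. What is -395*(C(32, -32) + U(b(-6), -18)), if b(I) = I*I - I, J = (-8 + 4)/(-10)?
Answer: -26465 - 158*I*sqrt(110) ≈ -26465.0 - 1657.1*I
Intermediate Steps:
J = 2/5 (J = -4*(-1/10) = 2/5 ≈ 0.40000)
b(I) = I**2 - I
U(o, F) = sqrt(2/5 + F) (U(o, F) = sqrt(F + 2/5) = sqrt(2/5 + F))
-395*(C(32, -32) + U(b(-6), -18)) = -395*((35 - 1*(-32)) + sqrt(10 + 25*(-18))/5) = -395*((35 + 32) + sqrt(10 - 450)/5) = -395*(67 + sqrt(-440)/5) = -395*(67 + (2*I*sqrt(110))/5) = -395*(67 + 2*I*sqrt(110)/5) = -26465 - 158*I*sqrt(110)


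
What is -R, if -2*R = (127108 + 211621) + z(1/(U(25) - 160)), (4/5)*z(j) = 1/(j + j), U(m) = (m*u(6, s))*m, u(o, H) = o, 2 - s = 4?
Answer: 1363891/8 ≈ 1.7049e+5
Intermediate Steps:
s = -2 (s = 2 - 1*4 = 2 - 4 = -2)
U(m) = 6*m² (U(m) = (m*6)*m = (6*m)*m = 6*m²)
z(j) = 5/(8*j) (z(j) = 5/(4*(j + j)) = 5/(4*((2*j))) = 5*(1/(2*j))/4 = 5/(8*j))
R = -1363891/8 (R = -((127108 + 211621) + 5/(8*(1/(6*25² - 160))))/2 = -(338729 + 5/(8*(1/(6*625 - 160))))/2 = -(338729 + 5/(8*(1/(3750 - 160))))/2 = -(338729 + 5/(8*(1/3590)))/2 = -(338729 + (5/8)*3590)/2 = -(338729 + 8975/4)/2 = -½*1363891/4 = -1363891/8 ≈ -1.7049e+5)
-R = -1*(-1363891/8) = 1363891/8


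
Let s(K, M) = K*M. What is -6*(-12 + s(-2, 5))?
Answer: 132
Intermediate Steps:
-6*(-12 + s(-2, 5)) = -6*(-12 - 2*5) = -6*(-12 - 10) = -6*(-22) = 132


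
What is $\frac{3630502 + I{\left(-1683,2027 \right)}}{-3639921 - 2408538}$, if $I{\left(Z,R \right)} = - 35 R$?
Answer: $- \frac{1186519}{2016153} \approx -0.58851$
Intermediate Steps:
$\frac{3630502 + I{\left(-1683,2027 \right)}}{-3639921 - 2408538} = \frac{3630502 - 70945}{-3639921 - 2408538} = \frac{3630502 - 70945}{-6048459} = 3559557 \left(- \frac{1}{6048459}\right) = - \frac{1186519}{2016153}$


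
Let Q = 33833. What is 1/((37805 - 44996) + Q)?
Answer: 1/26642 ≈ 3.7535e-5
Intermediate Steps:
1/((37805 - 44996) + Q) = 1/((37805 - 44996) + 33833) = 1/(-7191 + 33833) = 1/26642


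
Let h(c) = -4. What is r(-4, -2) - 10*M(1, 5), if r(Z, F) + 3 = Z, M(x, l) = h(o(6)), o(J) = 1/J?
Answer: 33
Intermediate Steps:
M(x, l) = -4
r(Z, F) = -3 + Z
r(-4, -2) - 10*M(1, 5) = (-3 - 4) - 10*(-4) = -7 + 40 = 33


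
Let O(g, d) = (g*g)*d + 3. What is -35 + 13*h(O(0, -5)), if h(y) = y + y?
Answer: 43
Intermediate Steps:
O(g, d) = 3 + d*g² (O(g, d) = g²*d + 3 = d*g² + 3 = 3 + d*g²)
h(y) = 2*y
-35 + 13*h(O(0, -5)) = -35 + 13*(2*(3 - 5*0²)) = -35 + 13*(2*(3 - 5*0)) = -35 + 13*(2*(3 + 0)) = -35 + 13*(2*3) = -35 + 13*6 = -35 + 78 = 43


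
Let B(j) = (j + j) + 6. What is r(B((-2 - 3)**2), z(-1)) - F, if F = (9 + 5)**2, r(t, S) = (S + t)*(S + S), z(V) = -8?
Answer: -964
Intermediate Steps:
B(j) = 6 + 2*j (B(j) = 2*j + 6 = 6 + 2*j)
r(t, S) = 2*S*(S + t) (r(t, S) = (S + t)*(2*S) = 2*S*(S + t))
F = 196 (F = 14**2 = 196)
r(B((-2 - 3)**2), z(-1)) - F = 2*(-8)*(-8 + (6 + 2*(-2 - 3)**2)) - 1*196 = 2*(-8)*(-8 + (6 + 2*(-5)**2)) - 196 = 2*(-8)*(-8 + (6 + 2*25)) - 196 = 2*(-8)*(-8 + (6 + 50)) - 196 = 2*(-8)*(-8 + 56) - 196 = 2*(-8)*48 - 196 = -768 - 196 = -964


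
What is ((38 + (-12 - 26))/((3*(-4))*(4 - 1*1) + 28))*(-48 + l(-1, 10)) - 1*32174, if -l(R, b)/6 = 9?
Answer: -32174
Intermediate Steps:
l(R, b) = -54 (l(R, b) = -6*9 = -54)
((38 + (-12 - 26))/((3*(-4))*(4 - 1*1) + 28))*(-48 + l(-1, 10)) - 1*32174 = ((38 + (-12 - 26))/((3*(-4))*(4 - 1*1) + 28))*(-48 - 54) - 1*32174 = ((38 - 38)/(-12*(4 - 1) + 28))*(-102) - 32174 = (0/(-12*3 + 28))*(-102) - 32174 = (0/(-36 + 28))*(-102) - 32174 = (0/(-8))*(-102) - 32174 = (0*(-⅛))*(-102) - 32174 = 0*(-102) - 32174 = 0 - 32174 = -32174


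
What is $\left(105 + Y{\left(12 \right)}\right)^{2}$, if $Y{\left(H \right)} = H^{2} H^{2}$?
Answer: $434347281$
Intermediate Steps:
$Y{\left(H \right)} = H^{4}$
$\left(105 + Y{\left(12 \right)}\right)^{2} = \left(105 + 12^{4}\right)^{2} = \left(105 + 20736\right)^{2} = 20841^{2} = 434347281$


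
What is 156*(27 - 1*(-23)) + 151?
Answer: 7951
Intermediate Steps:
156*(27 - 1*(-23)) + 151 = 156*(27 + 23) + 151 = 156*50 + 151 = 7800 + 151 = 7951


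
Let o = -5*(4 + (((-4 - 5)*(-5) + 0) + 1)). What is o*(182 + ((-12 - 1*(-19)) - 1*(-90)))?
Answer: -69750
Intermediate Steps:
o = -250 (o = -5*(4 + ((-9*(-5) + 0) + 1)) = -5*(4 + ((45 + 0) + 1)) = -5*(4 + (45 + 1)) = -5*(4 + 46) = -5*50 = -250)
o*(182 + ((-12 - 1*(-19)) - 1*(-90))) = -250*(182 + ((-12 - 1*(-19)) - 1*(-90))) = -250*(182 + ((-12 + 19) + 90)) = -250*(182 + (7 + 90)) = -250*(182 + 97) = -250*279 = -69750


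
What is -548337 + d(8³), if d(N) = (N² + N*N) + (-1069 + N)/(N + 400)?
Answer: -21933245/912 ≈ -24050.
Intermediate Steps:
d(N) = 2*N² + (-1069 + N)/(400 + N) (d(N) = (N² + N²) + (-1069 + N)/(400 + N) = 2*N² + (-1069 + N)/(400 + N))
-548337 + d(8³) = -548337 + (-1069 + 8³ + 2*(8³)³ + 800*(8³)²)/(400 + 8³) = -548337 + (-1069 + 512 + 2*512³ + 800*512²)/(400 + 512) = -548337 + (-1069 + 512 + 2*134217728 + 800*262144)/912 = -548337 + (-1069 + 512 + 268435456 + 209715200)/912 = -548337 + (1/912)*478150099 = -548337 + 478150099/912 = -21933245/912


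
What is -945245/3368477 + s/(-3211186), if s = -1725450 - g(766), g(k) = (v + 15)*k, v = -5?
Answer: 200184547350/772629013123 ≈ 0.25910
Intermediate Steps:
g(k) = 10*k (g(k) = (-5 + 15)*k = 10*k)
s = -1733110 (s = -1725450 - 10*766 = -1725450 - 1*7660 = -1725450 - 7660 = -1733110)
-945245/3368477 + s/(-3211186) = -945245/3368477 - 1733110/(-3211186) = -945245*1/3368477 - 1733110*(-1/3211186) = -135035/481211 + 866555/1605593 = 200184547350/772629013123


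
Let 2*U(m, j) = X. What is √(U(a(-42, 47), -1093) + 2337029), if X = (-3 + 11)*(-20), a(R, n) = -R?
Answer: 3*√259661 ≈ 1528.7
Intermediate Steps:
X = -160 (X = 8*(-20) = -160)
U(m, j) = -80 (U(m, j) = (½)*(-160) = -80)
√(U(a(-42, 47), -1093) + 2337029) = √(-80 + 2337029) = √2336949 = 3*√259661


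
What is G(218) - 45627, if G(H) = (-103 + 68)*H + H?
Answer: -53039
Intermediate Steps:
G(H) = -34*H (G(H) = -35*H + H = -34*H)
G(218) - 45627 = -34*218 - 45627 = -7412 - 45627 = -53039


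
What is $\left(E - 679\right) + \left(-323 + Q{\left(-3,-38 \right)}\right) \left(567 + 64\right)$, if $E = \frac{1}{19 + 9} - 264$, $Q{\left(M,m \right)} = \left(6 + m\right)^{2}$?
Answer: $\frac{12358865}{28} \approx 4.4139 \cdot 10^{5}$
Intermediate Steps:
$E = - \frac{7391}{28}$ ($E = \frac{1}{28} - 264 = - \frac{7391}{28} \approx -263.96$)
$\left(E - 679\right) + \left(-323 + Q{\left(-3,-38 \right)}\right) \left(567 + 64\right) = \left(- \frac{7391}{28} - 679\right) + \left(-323 + \left(6 - 38\right)^{2}\right) \left(567 + 64\right) = - \frac{26403}{28} + \left(-323 + \left(-32\right)^{2}\right) 631 = - \frac{26403}{28} + \left(-323 + 1024\right) 631 = - \frac{26403}{28} + 701 \cdot 631 = - \frac{26403}{28} + 442331 = \frac{12358865}{28}$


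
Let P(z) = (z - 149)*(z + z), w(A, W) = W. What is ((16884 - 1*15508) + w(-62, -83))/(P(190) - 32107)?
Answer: -431/5509 ≈ -0.078236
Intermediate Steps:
P(z) = 2*z*(-149 + z) (P(z) = (-149 + z)*(2*z) = 2*z*(-149 + z))
((16884 - 1*15508) + w(-62, -83))/(P(190) - 32107) = ((16884 - 1*15508) - 83)/(2*190*(-149 + 190) - 32107) = ((16884 - 15508) - 83)/(2*190*41 - 32107) = (1376 - 83)/(15580 - 32107) = 1293/(-16527) = 1293*(-1/16527) = -431/5509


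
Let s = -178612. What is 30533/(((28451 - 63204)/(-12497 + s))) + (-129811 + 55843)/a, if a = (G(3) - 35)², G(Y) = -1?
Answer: 157494985246/938331 ≈ 1.6785e+5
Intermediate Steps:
a = 1296 (a = (-1 - 35)² = (-36)² = 1296)
30533/(((28451 - 63204)/(-12497 + s))) + (-129811 + 55843)/a = 30533/(((28451 - 63204)/(-12497 - 178612))) + (-129811 + 55843)/1296 = 30533/((-34753/(-191109))) - 73968*1/1296 = 30533/((-34753*(-1/191109))) - 1541/27 = 30533/(34753/191109) - 1541/27 = 30533*(191109/34753) - 1541/27 = 5835131097/34753 - 1541/27 = 157494985246/938331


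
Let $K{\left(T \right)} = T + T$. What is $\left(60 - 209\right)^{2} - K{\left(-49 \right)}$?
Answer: $22299$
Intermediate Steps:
$K{\left(T \right)} = 2 T$
$\left(60 - 209\right)^{2} - K{\left(-49 \right)} = \left(60 - 209\right)^{2} - 2 \left(-49\right) = \left(-149\right)^{2} - -98 = 22201 + 98 = 22299$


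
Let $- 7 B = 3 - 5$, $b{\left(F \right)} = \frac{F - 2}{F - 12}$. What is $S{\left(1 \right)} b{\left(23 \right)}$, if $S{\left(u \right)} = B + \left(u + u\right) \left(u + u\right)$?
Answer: $\frac{90}{11} \approx 8.1818$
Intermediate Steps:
$b{\left(F \right)} = \frac{-2 + F}{-12 + F}$
$B = \frac{2}{7}$ ($B = - \frac{3 - 5}{7} = \left(- \frac{1}{7}\right) \left(-2\right) = \frac{2}{7} \approx 0.28571$)
$S{\left(u \right)} = \frac{2}{7} + 4 u^{2}$ ($S{\left(u \right)} = \frac{2}{7} + \left(u + u\right) \left(u + u\right) = \frac{2}{7} + 2 u 2 u = \frac{2}{7} + 4 u^{2}$)
$S{\left(1 \right)} b{\left(23 \right)} = \left(\frac{2}{7} + 4 \cdot 1^{2}\right) \frac{-2 + 23}{-12 + 23} = \left(\frac{2}{7} + 4 \cdot 1\right) \frac{1}{11} \cdot 21 = \left(\frac{2}{7} + 4\right) \frac{1}{11} \cdot 21 = \frac{30}{7} \cdot \frac{21}{11} = \frac{90}{11}$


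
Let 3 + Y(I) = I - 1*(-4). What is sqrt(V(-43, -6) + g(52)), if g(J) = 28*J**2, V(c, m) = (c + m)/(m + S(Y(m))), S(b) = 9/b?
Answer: sqrt(115167507)/39 ≈ 275.17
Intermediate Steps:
Y(I) = 1 + I (Y(I) = -3 + (I - 1*(-4)) = -3 + (I + 4) = -3 + (4 + I) = 1 + I)
V(c, m) = (c + m)/(m + 9/(1 + m))
sqrt(V(-43, -6) + g(52)) = sqrt((1 - 6)*(-43 - 6)/(9 - 6*(1 - 6)) + 28*52**2) = sqrt(-5*(-49)/(9 - 6*(-5)) + 28*2704) = sqrt(-5*(-49)/(9 + 30) + 75712) = sqrt(-5*(-49)/39 + 75712) = sqrt((1/39)*(-5)*(-49) + 75712) = sqrt(245/39 + 75712) = sqrt(2953013/39) = sqrt(115167507)/39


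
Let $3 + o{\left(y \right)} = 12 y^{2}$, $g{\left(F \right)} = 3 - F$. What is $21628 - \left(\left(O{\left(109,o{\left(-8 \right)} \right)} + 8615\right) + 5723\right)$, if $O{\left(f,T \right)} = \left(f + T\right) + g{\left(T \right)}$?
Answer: $7178$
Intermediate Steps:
$o{\left(y \right)} = -3 + 12 y^{2}$
$O{\left(f,T \right)} = 3 + f$ ($O{\left(f,T \right)} = \left(f + T\right) - \left(-3 + T\right) = \left(T + f\right) - \left(-3 + T\right) = 3 + f$)
$21628 - \left(\left(O{\left(109,o{\left(-8 \right)} \right)} + 8615\right) + 5723\right) = 21628 - \left(\left(\left(3 + 109\right) + 8615\right) + 5723\right) = 21628 - \left(\left(112 + 8615\right) + 5723\right) = 21628 - \left(8727 + 5723\right) = 21628 - 14450 = 7178$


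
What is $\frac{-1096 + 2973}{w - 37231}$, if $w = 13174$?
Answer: $- \frac{1877}{24057} \approx -0.078023$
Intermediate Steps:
$\frac{-1096 + 2973}{w - 37231} = \frac{-1096 + 2973}{13174 - 37231} = \frac{1877}{-24057} = 1877 \left(- \frac{1}{24057}\right) = - \frac{1877}{24057}$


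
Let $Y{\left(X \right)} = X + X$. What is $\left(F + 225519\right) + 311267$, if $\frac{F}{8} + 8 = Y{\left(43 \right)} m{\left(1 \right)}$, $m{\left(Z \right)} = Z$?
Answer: $537410$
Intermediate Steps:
$Y{\left(X \right)} = 2 X$
$F = 624$ ($F = -64 + 8 \cdot 2 \cdot 43 \cdot 1 = -64 + 8 \cdot 86 \cdot 1 = -64 + 8 \cdot 86 = -64 + 688 = 624$)
$\left(F + 225519\right) + 311267 = \left(624 + 225519\right) + 311267 = 226143 + 311267 = 537410$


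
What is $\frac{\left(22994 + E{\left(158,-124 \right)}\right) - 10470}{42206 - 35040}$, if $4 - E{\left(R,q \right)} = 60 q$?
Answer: $\frac{9984}{3583} \approx 2.7865$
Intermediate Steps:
$E{\left(R,q \right)} = 4 - 60 q$
$\frac{\left(22994 + E{\left(158,-124 \right)}\right) - 10470}{42206 - 35040} = \frac{\left(22994 + \left(4 - -7440\right)\right) - 10470}{42206 - 35040} = \frac{\left(22994 + \left(4 + 7440\right)\right) - 10470}{7166} = \left(\left(22994 + 7444\right) - 10470\right) \frac{1}{7166} = \left(30438 - 10470\right) \frac{1}{7166} = 19968 \cdot \frac{1}{7166} = \frac{9984}{3583}$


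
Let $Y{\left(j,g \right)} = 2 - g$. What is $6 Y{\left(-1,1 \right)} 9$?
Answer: $54$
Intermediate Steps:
$6 Y{\left(-1,1 \right)} 9 = 6 \left(2 - 1\right) 9 = 6 \cdot 1 \cdot 9 = 6 \cdot 9 = 54$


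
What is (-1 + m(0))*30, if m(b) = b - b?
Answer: -30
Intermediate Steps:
m(b) = 0
(-1 + m(0))*30 = (-1 + 0)*30 = -1*30 = -30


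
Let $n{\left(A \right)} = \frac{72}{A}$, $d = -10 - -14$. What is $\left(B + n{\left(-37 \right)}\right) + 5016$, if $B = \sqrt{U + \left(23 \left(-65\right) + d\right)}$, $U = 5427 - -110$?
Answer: $\frac{185520}{37} + 17 \sqrt{14} \approx 5077.7$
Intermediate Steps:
$U = 5537$ ($U = 5427 + 110 = 5537$)
$d = 4$ ($d = -10 + 14 = 4$)
$B = 17 \sqrt{14}$ ($B = \sqrt{5537 + \left(23 \left(-65\right) + 4\right)} = \sqrt{5537 + \left(-1495 + 4\right)} = \sqrt{5537 - 1491} = \sqrt{4046} = 17 \sqrt{14} \approx 63.608$)
$\left(B + n{\left(-37 \right)}\right) + 5016 = \left(17 \sqrt{14} + \frac{72}{-37}\right) + 5016 = \left(17 \sqrt{14} + 72 \left(- \frac{1}{37}\right)\right) + 5016 = \left(17 \sqrt{14} - \frac{72}{37}\right) + 5016 = \left(- \frac{72}{37} + 17 \sqrt{14}\right) + 5016 = \frac{185520}{37} + 17 \sqrt{14}$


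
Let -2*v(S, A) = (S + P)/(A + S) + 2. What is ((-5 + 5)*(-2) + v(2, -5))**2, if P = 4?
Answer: 0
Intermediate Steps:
v(S, A) = -1 - (4 + S)/(2*(A + S)) (v(S, A) = -((S + 4)/(A + S) + 2)/2 = -((4 + S)/(A + S) + 2)/2 = -(2 + (4 + S)/(A + S))/2 = -1 - (4 + S)/(2*(A + S)))
((-5 + 5)*(-2) + v(2, -5))**2 = ((-5 + 5)*(-2) + (-2 - 1*(-5) - 3/2*2)/(-5 + 2))**2 = (0*(-2) + (-2 + 5 - 3)/(-3))**2 = (0 - 1/3*0)**2 = (0 + 0)**2 = 0**2 = 0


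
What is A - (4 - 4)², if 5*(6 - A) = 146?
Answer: -116/5 ≈ -23.200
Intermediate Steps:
A = -116/5 (A = 6 - ⅕*146 = 6 - 146/5 = -116/5 ≈ -23.200)
A - (4 - 4)² = -116/5 - (4 - 4)² = -116/5 - 1*0² = -116/5 - 1*0 = -116/5 + 0 = -116/5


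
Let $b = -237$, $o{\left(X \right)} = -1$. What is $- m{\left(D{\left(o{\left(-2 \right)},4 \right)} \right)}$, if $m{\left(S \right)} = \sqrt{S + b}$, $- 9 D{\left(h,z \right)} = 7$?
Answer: $- \frac{2 i \sqrt{535}}{3} \approx - 15.42 i$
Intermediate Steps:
$D{\left(h,z \right)} = - \frac{7}{9}$ ($D{\left(h,z \right)} = \left(- \frac{1}{9}\right) 7 = - \frac{7}{9}$)
$m{\left(S \right)} = \sqrt{-237 + S}$ ($m{\left(S \right)} = \sqrt{S - 237} = \sqrt{-237 + S}$)
$- m{\left(D{\left(o{\left(-2 \right)},4 \right)} \right)} = - \sqrt{-237 - \frac{7}{9}} = - \sqrt{- \frac{2140}{9}} = - \frac{2 i \sqrt{535}}{3}$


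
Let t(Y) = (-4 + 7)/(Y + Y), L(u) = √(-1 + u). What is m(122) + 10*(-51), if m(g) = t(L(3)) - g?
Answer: -632 + 3*√2/4 ≈ -630.94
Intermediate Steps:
t(Y) = 3/(2*Y) (t(Y) = 3/((2*Y)) = 3*(1/(2*Y)) = 3/(2*Y))
m(g) = -g + 3*√2/4 (m(g) = 3/(2*(√(-1 + 3))) - g = 3/(2*(√2)) - g = 3*(√2/2)/2 - g = 3*√2/4 - g = -g + 3*√2/4)
m(122) + 10*(-51) = (-1*122 + 3*√2/4) + 10*(-51) = (-122 + 3*√2/4) - 510 = -632 + 3*√2/4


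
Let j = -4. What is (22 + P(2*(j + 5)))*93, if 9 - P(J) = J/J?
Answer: 2790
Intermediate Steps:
P(J) = 8 (P(J) = 9 - J/J = 9 - 1*1 = 9 - 1 = 8)
(22 + P(2*(j + 5)))*93 = (22 + 8)*93 = 30*93 = 2790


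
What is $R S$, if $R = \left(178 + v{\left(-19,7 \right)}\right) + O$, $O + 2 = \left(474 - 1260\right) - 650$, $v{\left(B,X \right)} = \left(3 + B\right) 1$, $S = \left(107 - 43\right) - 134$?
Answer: $89320$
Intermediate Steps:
$S = -70$ ($S = 64 - 134 = -70$)
$v{\left(B,X \right)} = 3 + B$
$O = -1438$ ($O = -2 + \left(\left(474 - 1260\right) - 650\right) = -2 - 1436 = -1438$)
$R = -1276$ ($R = \left(178 + \left(3 - 19\right)\right) - 1438 = \left(178 - 16\right) - 1438 = 162 - 1438 = -1276$)
$R S = \left(-1276\right) \left(-70\right) = 89320$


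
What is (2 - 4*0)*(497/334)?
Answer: 497/167 ≈ 2.9760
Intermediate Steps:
(2 - 4*0)*(497/334) = (2 + 0)*(497*(1/334)) = 2*(497/334) = 497/167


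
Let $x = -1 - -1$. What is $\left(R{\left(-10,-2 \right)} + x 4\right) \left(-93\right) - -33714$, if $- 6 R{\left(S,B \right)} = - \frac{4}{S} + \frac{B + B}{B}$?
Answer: $\frac{168756}{5} \approx 33751.0$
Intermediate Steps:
$x = 0$ ($x = -1 + 1 = 0$)
$R{\left(S,B \right)} = - \frac{1}{3} + \frac{2}{3 S}$ ($R{\left(S,B \right)} = - \frac{- \frac{4}{S} + \frac{B + B}{B}}{6} = - \frac{- \frac{4}{S} + \frac{2 B}{B}}{6} = - \frac{- \frac{4}{S} + 2}{6} = - \frac{2 - \frac{4}{S}}{6} = - \frac{1}{3} + \frac{2}{3 S}$)
$\left(R{\left(-10,-2 \right)} + x 4\right) \left(-93\right) - -33714 = \left(\frac{2 - -10}{3 \left(-10\right)} + 0 \cdot 4\right) \left(-93\right) - -33714 = \left(\frac{1}{3} \left(- \frac{1}{10}\right) \left(2 + 10\right) + 0\right) \left(-93\right) + 33714 = \left(\frac{1}{3} \left(- \frac{1}{10}\right) 12 + 0\right) \left(-93\right) + 33714 = \left(- \frac{2}{5} + 0\right) \left(-93\right) + 33714 = \left(- \frac{2}{5}\right) \left(-93\right) + 33714 = \frac{186}{5} + 33714 = \frac{168756}{5}$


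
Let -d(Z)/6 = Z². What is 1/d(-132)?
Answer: -1/104544 ≈ -9.5654e-6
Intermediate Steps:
d(Z) = -6*Z²
1/d(-132) = 1/(-6*(-132)²) = 1/(-6*17424) = 1/(-104544) = -1/104544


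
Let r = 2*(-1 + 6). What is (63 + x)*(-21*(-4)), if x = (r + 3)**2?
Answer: 19488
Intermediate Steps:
r = 10 (r = 2*5 = 10)
x = 169 (x = (10 + 3)**2 = 13**2 = 169)
(63 + x)*(-21*(-4)) = (63 + 169)*(-21*(-4)) = 232*84 = 19488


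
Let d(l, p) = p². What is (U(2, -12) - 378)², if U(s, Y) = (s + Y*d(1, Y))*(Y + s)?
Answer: 285001924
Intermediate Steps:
U(s, Y) = (Y + s)*(s + Y³) (U(s, Y) = (s + Y*Y²)*(Y + s) = (s + Y³)*(Y + s) = (Y + s)*(s + Y³))
(U(2, -12) - 378)² = (((-12)⁴ + 2² - 12*2 + 2*(-12)³) - 378)² = ((20736 + 4 - 24 + 2*(-1728)) - 378)² = ((20736 + 4 - 24 - 3456) - 378)² = (17260 - 378)² = 16882² = 285001924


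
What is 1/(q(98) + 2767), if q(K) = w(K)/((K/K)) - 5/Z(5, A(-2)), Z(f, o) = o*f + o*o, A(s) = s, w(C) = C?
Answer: 6/17195 ≈ 0.00034894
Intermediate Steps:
Z(f, o) = o² + f*o (Z(f, o) = f*o + o² = o² + f*o)
q(K) = ⅚ + K (q(K) = K/((K/K)) - 5*(-1/(2*(5 - 2))) = K/1 - 5/((-2*3)) = K*1 - 5/(-6) = K - 5*(-⅙) = K + ⅚ = ⅚ + K)
1/(q(98) + 2767) = 1/((⅚ + 98) + 2767) = 1/(593/6 + 2767) = 1/(17195/6) = 6/17195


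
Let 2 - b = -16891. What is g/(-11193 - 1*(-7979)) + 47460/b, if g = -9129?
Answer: 102250879/18098034 ≈ 5.6498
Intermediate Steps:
b = 16893 (b = 2 - 1*(-16891) = 2 + 16891 = 16893)
g/(-11193 - 1*(-7979)) + 47460/b = -9129/(-11193 - 1*(-7979)) + 47460/16893 = -9129/(-11193 + 7979) + 47460*(1/16893) = -9129/(-3214) + 15820/5631 = -9129*(-1/3214) + 15820/5631 = 9129/3214 + 15820/5631 = 102250879/18098034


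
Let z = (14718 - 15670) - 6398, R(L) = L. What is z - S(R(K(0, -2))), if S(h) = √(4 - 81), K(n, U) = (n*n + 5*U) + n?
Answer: -7350 - I*√77 ≈ -7350.0 - 8.775*I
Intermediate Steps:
K(n, U) = n + n² + 5*U (K(n, U) = (n² + 5*U) + n = n + n² + 5*U)
S(h) = I*√77 (S(h) = √(-77) = I*√77)
z = -7350 (z = -952 - 6398 = -7350)
z - S(R(K(0, -2))) = -7350 - I*√77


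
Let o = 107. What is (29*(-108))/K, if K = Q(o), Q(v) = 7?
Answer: -3132/7 ≈ -447.43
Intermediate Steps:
K = 7
(29*(-108))/K = (29*(-108))/7 = -3132*⅐ = -3132/7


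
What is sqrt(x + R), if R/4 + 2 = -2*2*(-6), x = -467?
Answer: I*sqrt(379) ≈ 19.468*I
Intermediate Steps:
R = 88 (R = -8 + 4*(-2*2*(-6)) = -8 + 4*(-4*(-6)) = -8 + 4*24 = -8 + 96 = 88)
sqrt(x + R) = sqrt(-467 + 88) = sqrt(-379) = I*sqrt(379)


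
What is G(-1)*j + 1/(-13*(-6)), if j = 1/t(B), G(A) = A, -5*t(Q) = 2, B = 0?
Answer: 98/39 ≈ 2.5128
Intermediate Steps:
t(Q) = -⅖ (t(Q) = -⅕*2 = -⅖)
j = -5/2 (j = 1/(-⅖) = -5/2 ≈ -2.5000)
G(-1)*j + 1/(-13*(-6)) = -1*(-5/2) + 1/(-13*(-6)) = 5/2 + 1/78 = 98/39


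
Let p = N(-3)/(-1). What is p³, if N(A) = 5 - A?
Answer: -512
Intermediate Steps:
p = -8 (p = (5 - 1*(-3))/(-1) = (5 + 3)*(-1) = 8*(-1) = -8)
p³ = (-8)³ = -512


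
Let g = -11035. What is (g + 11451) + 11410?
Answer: 11826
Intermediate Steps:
(g + 11451) + 11410 = (-11035 + 11451) + 11410 = 416 + 11410 = 11826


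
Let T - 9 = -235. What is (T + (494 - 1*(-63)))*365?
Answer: 120815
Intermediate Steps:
T = -226 (T = 9 - 235 = -226)
(T + (494 - 1*(-63)))*365 = (-226 + (494 - 1*(-63)))*365 = (-226 + (494 + 63))*365 = (-226 + 557)*365 = 331*365 = 120815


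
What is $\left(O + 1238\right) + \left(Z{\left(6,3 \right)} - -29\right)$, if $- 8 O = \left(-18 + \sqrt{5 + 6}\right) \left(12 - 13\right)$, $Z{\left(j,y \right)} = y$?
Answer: $\frac{5071}{4} + \frac{\sqrt{11}}{8} \approx 1268.2$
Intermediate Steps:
$O = - \frac{9}{4} + \frac{\sqrt{11}}{8}$ ($O = - \frac{\left(-18 + \sqrt{5 + 6}\right) \left(12 - 13\right)}{8} = - \frac{\left(-18 + \sqrt{11}\right) \left(12 - 13\right)}{8} = - \frac{\left(-18 + \sqrt{11}\right) \left(-1\right)}{8} = - \frac{18 - \sqrt{11}}{8} = - \frac{9}{4} + \frac{\sqrt{11}}{8} \approx -1.8354$)
$\left(O + 1238\right) + \left(Z{\left(6,3 \right)} - -29\right) = \left(\left(- \frac{9}{4} + \frac{\sqrt{11}}{8}\right) + 1238\right) + \left(3 - -29\right) = \left(\frac{4943}{4} + \frac{\sqrt{11}}{8}\right) + \left(3 + 29\right) = \left(\frac{4943}{4} + \frac{\sqrt{11}}{8}\right) + 32 = \frac{5071}{4} + \frac{\sqrt{11}}{8}$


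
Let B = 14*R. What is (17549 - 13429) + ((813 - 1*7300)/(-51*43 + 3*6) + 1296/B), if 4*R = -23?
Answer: 1438127807/350175 ≈ 4106.9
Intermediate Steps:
R = -23/4 (R = (1/4)*(-23) = -23/4 ≈ -5.7500)
B = -161/2 (B = 14*(-23/4) = -161/2 ≈ -80.500)
(17549 - 13429) + ((813 - 1*7300)/(-51*43 + 3*6) + 1296/B) = (17549 - 13429) + ((813 - 1*7300)/(-51*43 + 3*6) + 1296/(-161/2)) = 4120 + ((813 - 7300)/(-2193 + 18) + 1296*(-2/161)) = 4120 + (-6487/(-2175) - 2592/161) = 4120 + (-6487*(-1/2175) - 2592/161) = 4120 + (6487/2175 - 2592/161) = 4120 - 4593193/350175 = 1438127807/350175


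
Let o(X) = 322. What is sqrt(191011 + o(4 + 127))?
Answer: sqrt(191333) ≈ 437.42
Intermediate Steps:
sqrt(191011 + o(4 + 127)) = sqrt(191011 + 322) = sqrt(191333)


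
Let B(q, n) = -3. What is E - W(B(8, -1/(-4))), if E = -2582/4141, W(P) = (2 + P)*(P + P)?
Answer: -27428/4141 ≈ -6.6235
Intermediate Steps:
W(P) = 2*P*(2 + P) (W(P) = (2 + P)*(2*P) = 2*P*(2 + P))
E = -2582/4141 (E = -2582*1/4141 = -2582/4141 ≈ -0.62352)
E - W(B(8, -1/(-4))) = -2582/4141 - 2*(-3)*(2 - 3) = -2582/4141 - 2*(-3)*(-1) = -2582/4141 - 1*6 = -2582/4141 - 6 = -27428/4141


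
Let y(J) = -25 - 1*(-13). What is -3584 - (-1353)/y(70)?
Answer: -14787/4 ≈ -3696.8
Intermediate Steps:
y(J) = -12 (y(J) = -25 + 13 = -12)
-3584 - (-1353)/y(70) = -3584 - (-1353)/(-12) = -3584 - (-1353)*(-1)/12 = -3584 - 1*451/4 = -3584 - 451/4 = -14787/4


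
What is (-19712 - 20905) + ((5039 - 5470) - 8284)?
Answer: -49332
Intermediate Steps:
(-19712 - 20905) + ((5039 - 5470) - 8284) = -40617 + (-431 - 8284) = -40617 - 8715 = -49332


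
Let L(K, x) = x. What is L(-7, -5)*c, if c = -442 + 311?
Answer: 655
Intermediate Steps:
c = -131
L(-7, -5)*c = -5*(-131) = 655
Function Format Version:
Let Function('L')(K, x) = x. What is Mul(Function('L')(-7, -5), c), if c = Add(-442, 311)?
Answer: 655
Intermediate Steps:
c = -131
Mul(Function('L')(-7, -5), c) = Mul(-5, -131) = 655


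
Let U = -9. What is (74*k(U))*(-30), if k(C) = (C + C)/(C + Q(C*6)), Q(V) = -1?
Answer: -3996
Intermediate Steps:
k(C) = 2*C/(-1 + C) (k(C) = (C + C)/(C - 1) = (2*C)/(-1 + C) = 2*C/(-1 + C))
(74*k(U))*(-30) = (74*(2*(-9)/(-1 - 9)))*(-30) = (74*(2*(-9)/(-10)))*(-30) = (74*(2*(-9)*(-⅒)))*(-30) = (74*(9/5))*(-30) = (666/5)*(-30) = -3996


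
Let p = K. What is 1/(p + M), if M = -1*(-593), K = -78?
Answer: 1/515 ≈ 0.0019417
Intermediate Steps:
M = 593
p = -78
1/(p + M) = 1/(-78 + 593) = 1/515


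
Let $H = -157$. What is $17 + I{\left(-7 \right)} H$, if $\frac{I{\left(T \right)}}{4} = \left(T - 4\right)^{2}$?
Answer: $-75971$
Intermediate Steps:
$I{\left(T \right)} = 4 \left(-4 + T\right)^{2}$ ($I{\left(T \right)} = 4 \left(T - 4\right)^{2} = 4 \left(-4 + T\right)^{2}$)
$17 + I{\left(-7 \right)} H = 17 + 4 \left(-4 - 7\right)^{2} \left(-157\right) = 17 + 4 \left(-11\right)^{2} \left(-157\right) = 17 + 4 \cdot 121 \left(-157\right) = 17 + 484 \left(-157\right) = 17 - 75988 = -75971$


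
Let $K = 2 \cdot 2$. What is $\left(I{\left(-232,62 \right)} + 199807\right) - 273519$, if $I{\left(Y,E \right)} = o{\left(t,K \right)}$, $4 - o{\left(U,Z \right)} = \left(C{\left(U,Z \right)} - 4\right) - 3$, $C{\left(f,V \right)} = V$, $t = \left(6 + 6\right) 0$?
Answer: $-73705$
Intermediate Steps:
$K = 4$
$t = 0$ ($t = 12 \cdot 0 = 0$)
$o{\left(U,Z \right)} = 11 - Z$ ($o{\left(U,Z \right)} = 4 - \left(\left(Z - 4\right) - 3\right) = 4 - \left(\left(-4 + Z\right) - 3\right) = 4 - \left(-7 + Z\right) = 11 - Z$)
$I{\left(Y,E \right)} = 7$ ($I{\left(Y,E \right)} = 11 - 4 = 7$)
$\left(I{\left(-232,62 \right)} + 199807\right) - 273519 = \left(7 + 199807\right) - 273519 = 199814 - 273519 = -73705$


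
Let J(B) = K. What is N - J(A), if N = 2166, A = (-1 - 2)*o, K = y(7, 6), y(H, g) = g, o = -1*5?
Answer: 2160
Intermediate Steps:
o = -5
K = 6
A = 15 (A = (-1 - 2)*(-5) = -3*(-5) = 15)
J(B) = 6
N - J(A) = 2166 - 1*6 = 2166 - 6 = 2160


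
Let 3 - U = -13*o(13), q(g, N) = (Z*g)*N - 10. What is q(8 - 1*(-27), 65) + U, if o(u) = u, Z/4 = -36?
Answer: -327438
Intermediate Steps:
Z = -144 (Z = 4*(-36) = -144)
q(g, N) = -10 - 144*N*g (q(g, N) = (-144*g)*N - 10 = -144*N*g - 10 = -10 - 144*N*g)
U = 172 (U = 3 - (-13)*13 = 3 - 1*(-169) = 3 + 169 = 172)
q(8 - 1*(-27), 65) + U = (-10 - 144*65*(8 - 1*(-27))) + 172 = (-10 - 144*65*(8 + 27)) + 172 = (-10 - 144*65*35) + 172 = (-10 - 327600) + 172 = -327610 + 172 = -327438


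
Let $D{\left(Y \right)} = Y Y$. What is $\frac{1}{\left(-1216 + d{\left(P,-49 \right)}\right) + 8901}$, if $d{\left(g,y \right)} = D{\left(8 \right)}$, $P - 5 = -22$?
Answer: $\frac{1}{7749} \approx 0.00012905$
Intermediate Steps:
$P = -17$ ($P = 5 - 22 = -17$)
$D{\left(Y \right)} = Y^{2}$
$d{\left(g,y \right)} = 64$ ($d{\left(g,y \right)} = 8^{2} = 64$)
$\frac{1}{\left(-1216 + d{\left(P,-49 \right)}\right) + 8901} = \frac{1}{\left(-1216 + 64\right) + 8901} = \frac{1}{-1152 + 8901} = \frac{1}{7749}$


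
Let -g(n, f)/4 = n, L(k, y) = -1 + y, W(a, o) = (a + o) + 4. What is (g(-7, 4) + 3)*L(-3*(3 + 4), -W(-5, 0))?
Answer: 0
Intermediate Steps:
W(a, o) = 4 + a + o
g(n, f) = -4*n
(g(-7, 4) + 3)*L(-3*(3 + 4), -W(-5, 0)) = (-4*(-7) + 3)*(-1 - (4 - 5 + 0)) = (28 + 3)*(-1 - 1*(-1)) = 31*(-1 + 1) = 31*0 = 0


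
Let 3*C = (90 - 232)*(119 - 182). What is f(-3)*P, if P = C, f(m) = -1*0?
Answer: 0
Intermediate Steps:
f(m) = 0
C = 2982 (C = ((90 - 232)*(119 - 182))/3 = (-142*(-63))/3 = (⅓)*8946 = 2982)
P = 2982
f(-3)*P = 0*2982 = 0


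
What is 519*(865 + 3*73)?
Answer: 562596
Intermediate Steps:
519*(865 + 3*73) = 519*(865 + 219) = 519*1084 = 562596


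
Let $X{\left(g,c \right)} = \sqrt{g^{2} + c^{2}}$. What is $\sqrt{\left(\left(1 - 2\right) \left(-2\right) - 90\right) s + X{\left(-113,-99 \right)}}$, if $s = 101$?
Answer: $\sqrt{-8888 + \sqrt{22570}} \approx 93.476 i$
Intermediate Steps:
$X{\left(g,c \right)} = \sqrt{c^{2} + g^{2}}$
$\sqrt{\left(\left(1 - 2\right) \left(-2\right) - 90\right) s + X{\left(-113,-99 \right)}} = \sqrt{\left(\left(1 - 2\right) \left(-2\right) - 90\right) 101 + \sqrt{\left(-99\right)^{2} + \left(-113\right)^{2}}} = \sqrt{\left(\left(1 - 2\right) \left(-2\right) - 90\right) 101 + \sqrt{9801 + 12769}} = \sqrt{\left(\left(-1\right) \left(-2\right) - 90\right) 101 + \sqrt{22570}} = \sqrt{\left(2 - 90\right) 101 + \sqrt{22570}} = \sqrt{\left(-88\right) 101 + \sqrt{22570}} = \sqrt{-8888 + \sqrt{22570}}$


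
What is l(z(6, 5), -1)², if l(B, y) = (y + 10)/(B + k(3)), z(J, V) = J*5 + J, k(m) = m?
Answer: 9/169 ≈ 0.053254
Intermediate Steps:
z(J, V) = 6*J (z(J, V) = 5*J + J = 6*J)
l(B, y) = (10 + y)/(3 + B) (l(B, y) = (y + 10)/(B + 3) = (10 + y)/(3 + B))
l(z(6, 5), -1)² = ((10 - 1)/(3 + 6*6))² = (9/(3 + 36))² = (9/39)² = ((1/39)*9)² = (3/13)² = 9/169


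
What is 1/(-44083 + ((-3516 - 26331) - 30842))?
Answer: -1/104772 ≈ -9.5445e-6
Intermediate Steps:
1/(-44083 + ((-3516 - 26331) - 30842)) = 1/(-44083 + (-29847 - 30842)) = 1/(-44083 - 60689) = 1/(-104772) = -1/104772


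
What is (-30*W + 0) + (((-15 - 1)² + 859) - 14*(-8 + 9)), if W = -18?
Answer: 1641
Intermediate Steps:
(-30*W + 0) + (((-15 - 1)² + 859) - 14*(-8 + 9)) = (-30*(-18) + 0) + (((-15 - 1)² + 859) - 14*(-8 + 9)) = (540 + 0) + (((-16)² + 859) - 14*1) = 540 + ((256 + 859) - 14) = 540 + (1115 - 14) = 540 + 1101 = 1641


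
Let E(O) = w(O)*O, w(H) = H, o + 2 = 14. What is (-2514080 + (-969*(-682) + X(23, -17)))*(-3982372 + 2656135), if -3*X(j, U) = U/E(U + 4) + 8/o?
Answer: 1246110600782971/507 ≈ 2.4578e+12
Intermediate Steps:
o = 12 (o = -2 + 14 = 12)
E(O) = O² (E(O) = O*O = O²)
X(j, U) = -2/9 - U/(3*(4 + U)²) (X(j, U) = -(U/((U + 4)²) + 8/12)/3 = -(U/((4 + U)²) + 8*(1/12))/3 = -(U/(4 + U)² + ⅔)/3 = -(⅔ + U/(4 + U)²)/3 = -2/9 - U/(3*(4 + U)²))
(-2514080 + (-969*(-682) + X(23, -17)))*(-3982372 + 2656135) = (-2514080 + (-969*(-682) + (-2/9 - ⅓*(-17)/(4 - 17)²)))*(-3982372 + 2656135) = (-2514080 + (660858 + (-2/9 - ⅓*(-17)/(-13)²)))*(-1326237) = (-2514080 + (660858 + (-2/9 - ⅓*(-17)*1/169)))*(-1326237) = (-2514080 + (660858 + (-2/9 + 17/507)))*(-1326237) = (-2514080 + (660858 - 287/1521))*(-1326237) = (-2514080 + 1005164731/1521)*(-1326237) = -2818750949/1521*(-1326237) = 1246110600782971/507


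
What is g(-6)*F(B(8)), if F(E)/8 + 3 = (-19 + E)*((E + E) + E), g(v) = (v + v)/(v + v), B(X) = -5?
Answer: 2856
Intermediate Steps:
g(v) = 1 (g(v) = (2*v)/((2*v)) = (2*v)*(1/(2*v)) = 1)
F(E) = -24 + 24*E*(-19 + E) (F(E) = -24 + 8*((-19 + E)*((E + E) + E)) = -24 + 8*((-19 + E)*(2*E + E)) = -24 + 8*((-19 + E)*(3*E)) = -24 + 8*(3*E*(-19 + E)) = -24 + 24*E*(-19 + E))
g(-6)*F(B(8)) = 1*(-24 - 456*(-5) + 24*(-5)**2) = 1*(-24 + 2280 + 24*25) = 1*(-24 + 2280 + 600) = 1*2856 = 2856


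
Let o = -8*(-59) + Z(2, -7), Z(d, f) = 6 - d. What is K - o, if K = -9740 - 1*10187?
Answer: -20403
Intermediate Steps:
K = -19927 (K = -9740 - 10187 = -19927)
o = 476 (o = -8*(-59) + (6 - 1*2) = 472 + (6 - 2) = 472 + 4 = 476)
K - o = -19927 - 1*476 = -19927 - 476 = -20403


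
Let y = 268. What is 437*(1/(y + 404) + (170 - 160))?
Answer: 2937077/672 ≈ 4370.6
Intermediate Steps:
437*(1/(y + 404) + (170 - 160)) = 437*(1/(268 + 404) + (170 - 160)) = 437*(1/672 + 10) = 437*(6721/672) = 2937077/672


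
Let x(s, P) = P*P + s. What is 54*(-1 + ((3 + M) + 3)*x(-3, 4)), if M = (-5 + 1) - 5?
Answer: -2160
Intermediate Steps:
M = -9 (M = -4 - 5 = -9)
x(s, P) = s + P**2 (x(s, P) = P**2 + s = s + P**2)
54*(-1 + ((3 + M) + 3)*x(-3, 4)) = 54*(-1 + ((3 - 9) + 3)*(-3 + 4**2)) = 54*(-1 + (-6 + 3)*(-3 + 16)) = 54*(-1 - 3*13) = 54*(-1 - 39) = 54*(-40) = -2160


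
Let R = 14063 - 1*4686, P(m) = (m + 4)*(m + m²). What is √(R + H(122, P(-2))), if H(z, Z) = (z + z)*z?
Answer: √39145 ≈ 197.85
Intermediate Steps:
P(m) = (4 + m)*(m + m²)
H(z, Z) = 2*z² (H(z, Z) = (2*z)*z = 2*z²)
R = 9377 (R = 14063 - 4686 = 9377)
√(R + H(122, P(-2))) = √(9377 + 2*122²) = √(9377 + 2*14884) = √(9377 + 29768) = √39145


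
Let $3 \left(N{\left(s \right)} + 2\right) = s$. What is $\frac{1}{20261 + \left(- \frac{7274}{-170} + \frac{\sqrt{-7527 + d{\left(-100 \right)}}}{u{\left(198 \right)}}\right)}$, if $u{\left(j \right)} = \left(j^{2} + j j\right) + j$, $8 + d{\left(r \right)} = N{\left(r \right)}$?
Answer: $\frac{2719240220842797960}{55210877604886743627247} - \frac{567928350 i \sqrt{68133}}{55210877604886743627247} \approx 4.9252 \cdot 10^{-5} - 2.685 \cdot 10^{-12} i$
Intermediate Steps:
$N{\left(s \right)} = -2 + \frac{s}{3}$
$d{\left(r \right)} = -10 + \frac{r}{3}$ ($d{\left(r \right)} = -8 + \left(-2 + \frac{r}{3}\right) = -10 + \frac{r}{3}$)
$u{\left(j \right)} = j + 2 j^{2}$ ($u{\left(j \right)} = \left(j^{2} + j^{2}\right) + j = 2 j^{2} + j = j + 2 j^{2}$)
$\frac{1}{20261 + \left(- \frac{7274}{-170} + \frac{\sqrt{-7527 + d{\left(-100 \right)}}}{u{\left(198 \right)}}\right)} = \frac{1}{20261 + \left(- \frac{7274}{-170} + \frac{\sqrt{-7527 + \left(-10 + \frac{1}{3} \left(-100\right)\right)}}{198 \left(1 + 2 \cdot 198\right)}\right)} = \frac{1}{20261 + \left(\left(-7274\right) \left(- \frac{1}{170}\right) + \frac{\sqrt{-7527 - \frac{130}{3}}}{198 \left(1 + 396\right)}\right)} = \frac{1}{20261 + \left(\frac{3637}{85} + \frac{\sqrt{-7527 - \frac{130}{3}}}{198 \cdot 397}\right)} = \frac{1}{20261 + \left(\frac{3637}{85} + \frac{\sqrt{- \frac{22711}{3}}}{78606}\right)} = \frac{1}{20261 + \left(\frac{3637}{85} + \frac{i \sqrt{68133}}{3} \cdot \frac{1}{78606}\right)} = \frac{1}{20261 + \left(\frac{3637}{85} + \frac{i \sqrt{68133}}{235818}\right)} = \frac{1}{\frac{1725822}{85} + \frac{i \sqrt{68133}}{235818}}$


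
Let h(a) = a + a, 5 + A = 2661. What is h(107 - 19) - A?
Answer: -2480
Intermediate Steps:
A = 2656 (A = -5 + 2661 = 2656)
h(a) = 2*a
h(107 - 19) - A = 2*(107 - 19) - 1*2656 = 2*88 - 2656 = 176 - 2656 = -2480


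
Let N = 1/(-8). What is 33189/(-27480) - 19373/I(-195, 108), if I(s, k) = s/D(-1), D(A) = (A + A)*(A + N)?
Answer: 26474683/119080 ≈ 222.33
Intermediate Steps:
N = -⅛ ≈ -0.12500
D(A) = 2*A*(-⅛ + A) (D(A) = (A + A)*(A - ⅛) = (2*A)*(-⅛ + A) = 2*A*(-⅛ + A))
I(s, k) = 4*s/9 (I(s, k) = s/(((¼)*(-1)*(-1 + 8*(-1)))) = s/(((¼)*(-1)*(-1 - 8))) = s/(((¼)*(-1)*(-9))) = s/(9/4) = s*(4/9) = 4*s/9)
33189/(-27480) - 19373/I(-195, 108) = 33189/(-27480) - 19373/((4/9)*(-195)) = 33189*(-1/27480) - 19373/(-260/3) = -11063/9160 - 19373*(-3/260) = -11063/9160 + 58119/260 = 26474683/119080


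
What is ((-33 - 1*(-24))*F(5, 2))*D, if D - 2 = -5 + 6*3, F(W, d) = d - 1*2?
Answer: 0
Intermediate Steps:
F(W, d) = -2 + d (F(W, d) = d - 2 = -2 + d)
D = 15 (D = 2 + (-5 + 6*3) = 2 + (-5 + 18) = 2 + 13 = 15)
((-33 - 1*(-24))*F(5, 2))*D = ((-33 - 1*(-24))*(-2 + 2))*15 = ((-33 + 24)*0)*15 = -9*0*15 = 0*15 = 0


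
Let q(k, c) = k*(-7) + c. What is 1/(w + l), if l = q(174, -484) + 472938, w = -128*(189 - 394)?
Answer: 1/497476 ≈ 2.0101e-6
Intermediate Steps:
q(k, c) = c - 7*k (q(k, c) = -7*k + c = c - 7*k)
w = 26240 (w = -128*(-205) = 26240)
l = 471236 (l = (-484 - 7*174) + 472938 = (-484 - 1218) + 472938 = -1702 + 472938 = 471236)
1/(w + l) = 1/(26240 + 471236) = 1/497476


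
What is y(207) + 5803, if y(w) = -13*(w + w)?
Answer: 421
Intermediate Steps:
y(w) = -26*w
y(207) + 5803 = -26*207 + 5803 = -5382 + 5803 = 421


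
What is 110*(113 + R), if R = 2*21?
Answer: 17050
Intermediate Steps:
R = 42
110*(113 + R) = 110*(113 + 42) = 110*155 = 17050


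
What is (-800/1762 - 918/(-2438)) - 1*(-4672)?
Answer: 5017359787/1073939 ≈ 4671.9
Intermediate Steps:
(-800/1762 - 918/(-2438)) - 1*(-4672) = (-800*1/1762 - 918*(-1/2438)) + 4672 = (-400/881 + 459/1219) + 4672 = -83221/1073939 + 4672 = 5017359787/1073939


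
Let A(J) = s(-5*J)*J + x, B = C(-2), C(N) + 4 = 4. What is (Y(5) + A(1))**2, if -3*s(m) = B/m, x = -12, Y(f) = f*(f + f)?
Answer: 1444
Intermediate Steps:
C(N) = 0 (C(N) = -4 + 4 = 0)
Y(f) = 2*f**2 (Y(f) = f*(2*f) = 2*f**2)
B = 0
s(m) = 0 (s(m) = -0/m = -1/3*0 = 0)
A(J) = -12 (A(J) = 0*J - 12 = 0 - 12 = -12)
(Y(5) + A(1))**2 = (2*5**2 - 12)**2 = (2*25 - 12)**2 = (50 - 12)**2 = 38**2 = 1444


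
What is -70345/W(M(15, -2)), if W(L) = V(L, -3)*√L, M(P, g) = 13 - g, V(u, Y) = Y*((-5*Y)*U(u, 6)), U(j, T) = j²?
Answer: 14069*√15/30375 ≈ 1.7939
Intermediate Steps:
V(u, Y) = -5*Y²*u² (V(u, Y) = Y*((-5*Y)*u²) = Y*(-5*Y*u²) = -5*Y²*u²)
W(L) = -45*L^(5/2) (W(L) = (-5*(-3)²*L²)*√L = (-5*9*L²)*√L = (-45*L²)*√L = -45*L^(5/2))
-70345/W(M(15, -2)) = -70345*(-1/(45*(13 - 1*(-2))^(5/2))) = -70345*(-1/(45*(13 + 2)^(5/2))) = -70345*(-√15/151875) = -(-14069)*√15/30375 = 14069*√15/30375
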